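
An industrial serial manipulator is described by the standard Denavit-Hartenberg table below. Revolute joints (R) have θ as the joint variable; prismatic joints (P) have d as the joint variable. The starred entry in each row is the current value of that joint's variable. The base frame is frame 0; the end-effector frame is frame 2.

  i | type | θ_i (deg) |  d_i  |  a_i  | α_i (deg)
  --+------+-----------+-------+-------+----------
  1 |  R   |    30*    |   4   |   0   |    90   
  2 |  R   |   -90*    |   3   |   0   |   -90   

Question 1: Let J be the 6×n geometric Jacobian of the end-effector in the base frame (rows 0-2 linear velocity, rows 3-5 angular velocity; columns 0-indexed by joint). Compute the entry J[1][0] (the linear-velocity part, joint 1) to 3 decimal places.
axis z_0 = ẑ; lever o_n−o_0 = (1.5000,-2.5981,4.0000)
cross product → J_v[:, 0] = (2.5981,1.5000,-0.0000)
J_ω[:, 0] = z_0
entry J[1][0] = 1.5000

1.500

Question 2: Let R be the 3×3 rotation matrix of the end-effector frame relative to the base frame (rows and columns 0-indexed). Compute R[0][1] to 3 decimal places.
End-effector y-axis (col 1 of R) = (-0.5000,0.8660,-0.0000)
R[0][1] = -0.5000

-0.500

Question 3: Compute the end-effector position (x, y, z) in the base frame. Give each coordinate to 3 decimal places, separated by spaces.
after link 1: o_1 = (0.0000, 0.0000, 4.0000)
after link 2: o_2 = (1.5000, -2.5981, 4.0000)

1.500 -2.598 4.000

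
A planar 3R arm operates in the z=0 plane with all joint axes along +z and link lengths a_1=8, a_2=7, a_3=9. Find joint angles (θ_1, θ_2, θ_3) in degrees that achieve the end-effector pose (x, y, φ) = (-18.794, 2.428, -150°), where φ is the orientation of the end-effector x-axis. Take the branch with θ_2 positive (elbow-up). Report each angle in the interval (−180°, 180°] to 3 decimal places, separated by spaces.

wrist centre = target − a_3·(cos φ, sin φ) = (-10.9998, 6.9280)
cos θ_2 = (168.9922−8²−7²)/(2·8·7) = 0.4999; θ_2 = 60.0046° (elbow-up)
β = atan2(6.9280,-10.9998) = 147.7960°; ψ = atan2(6.0625,11.4995) = 27.7979°
θ_1 = β − ψ = 119.9981°
θ_3 = φ − θ_1 − θ_2 = 29.9973° (wrapped to (-180°,180°])

119.998 60.005 29.997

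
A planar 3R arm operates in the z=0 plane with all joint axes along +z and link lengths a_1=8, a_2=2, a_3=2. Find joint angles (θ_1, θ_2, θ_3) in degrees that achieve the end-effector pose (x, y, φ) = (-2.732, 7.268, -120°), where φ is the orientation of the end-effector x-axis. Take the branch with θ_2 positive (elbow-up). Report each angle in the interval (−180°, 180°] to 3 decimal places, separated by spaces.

wrist centre = target − a_3·(cos φ, sin φ) = (-1.7320, 9.0001)
cos θ_2 = (84.0007−8²−2²)/(2·8·2) = 0.5000; θ_2 = 59.9985° (elbow-up)
β = atan2(9.0001,-1.7320) = 100.8930°; ψ = atan2(1.7320,9.0000) = 10.8932°
θ_1 = β − ψ = 89.9998°
θ_3 = φ − θ_1 − θ_2 = 90.0017° (wrapped to (-180°,180°])

90.000 59.998 90.002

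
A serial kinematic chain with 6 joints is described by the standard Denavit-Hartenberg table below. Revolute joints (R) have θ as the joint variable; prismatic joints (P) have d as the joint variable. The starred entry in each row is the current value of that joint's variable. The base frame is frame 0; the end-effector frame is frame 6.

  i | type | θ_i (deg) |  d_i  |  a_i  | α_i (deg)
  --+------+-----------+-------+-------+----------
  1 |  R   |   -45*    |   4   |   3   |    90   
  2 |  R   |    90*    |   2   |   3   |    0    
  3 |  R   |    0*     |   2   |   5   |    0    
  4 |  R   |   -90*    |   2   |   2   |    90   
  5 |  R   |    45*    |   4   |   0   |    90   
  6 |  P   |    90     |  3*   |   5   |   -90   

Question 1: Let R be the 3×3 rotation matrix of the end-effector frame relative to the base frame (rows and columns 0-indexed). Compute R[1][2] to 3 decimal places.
End-effector z-axis (col 2 of R) = (-0.0000,1.0000,-0.0000)
R[1][2] = 1.0000

1.000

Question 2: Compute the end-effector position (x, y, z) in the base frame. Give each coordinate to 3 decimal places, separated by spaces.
2.293 -7.778 3.000

after link 1: o_1 = (2.1213, -2.1213, 4.0000)
after link 2: o_2 = (0.7071, -3.5355, 7.0000)
after link 3: o_3 = (-0.7071, -4.9497, 12.0000)
after link 4: o_4 = (-0.7071, -7.7782, 12.0000)
after link 5: o_5 = (-0.7071, -7.7782, 8.0000)
after link 6: o_6 = (2.2929, -7.7782, 3.0000)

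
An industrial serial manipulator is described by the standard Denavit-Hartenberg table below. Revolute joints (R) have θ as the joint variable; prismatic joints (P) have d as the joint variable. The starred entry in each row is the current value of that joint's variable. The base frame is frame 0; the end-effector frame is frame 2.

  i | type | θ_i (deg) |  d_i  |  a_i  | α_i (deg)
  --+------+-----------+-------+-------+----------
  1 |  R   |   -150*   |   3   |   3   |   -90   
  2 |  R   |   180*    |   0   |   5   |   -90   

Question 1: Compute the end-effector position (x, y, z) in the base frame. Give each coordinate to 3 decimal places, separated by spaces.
after link 1: o_1 = (-2.5981, -1.5000, 3.0000)
after link 2: o_2 = (1.7321, 1.0000, 3.0000)

1.732 1.000 3.000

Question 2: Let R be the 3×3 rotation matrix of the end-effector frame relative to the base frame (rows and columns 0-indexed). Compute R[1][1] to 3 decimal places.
End-effector y-axis (col 1 of R) = (-0.5000,0.8660,0.0000)
R[1][1] = 0.8660

0.866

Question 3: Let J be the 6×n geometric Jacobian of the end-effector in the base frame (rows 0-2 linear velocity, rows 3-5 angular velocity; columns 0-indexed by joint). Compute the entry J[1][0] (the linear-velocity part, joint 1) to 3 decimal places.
1.732

axis z_0 = ẑ; lever o_n−o_0 = (1.7321,1.0000,3.0000)
cross product → J_v[:, 0] = (-1.0000,1.7321,0.0000)
J_ω[:, 0] = z_0
entry J[1][0] = 1.7321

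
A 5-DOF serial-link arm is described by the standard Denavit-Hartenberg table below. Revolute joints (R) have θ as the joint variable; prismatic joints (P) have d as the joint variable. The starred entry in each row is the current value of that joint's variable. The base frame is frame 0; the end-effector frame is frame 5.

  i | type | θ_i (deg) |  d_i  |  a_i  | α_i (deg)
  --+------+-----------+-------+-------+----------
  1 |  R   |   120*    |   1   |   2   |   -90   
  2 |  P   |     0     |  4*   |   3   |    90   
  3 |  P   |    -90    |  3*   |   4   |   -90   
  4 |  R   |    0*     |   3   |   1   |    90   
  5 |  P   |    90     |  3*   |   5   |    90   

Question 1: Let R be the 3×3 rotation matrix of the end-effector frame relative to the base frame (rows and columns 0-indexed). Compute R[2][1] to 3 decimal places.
End-effector y-axis (col 1 of R) = (-0.0000,-0.0000,1.0000)
R[2][1] = 1.0000

1.000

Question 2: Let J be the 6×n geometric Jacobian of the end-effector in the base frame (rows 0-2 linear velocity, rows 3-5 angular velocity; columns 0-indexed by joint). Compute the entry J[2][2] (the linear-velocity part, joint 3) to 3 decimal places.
1.000

prismatic axis z_2 = (0.0000,0.0000,1.0000)
J_v[:, 2] = z_2; J_ω[:, 2] = (0,0,0)
entry J[2][2] = 1.0000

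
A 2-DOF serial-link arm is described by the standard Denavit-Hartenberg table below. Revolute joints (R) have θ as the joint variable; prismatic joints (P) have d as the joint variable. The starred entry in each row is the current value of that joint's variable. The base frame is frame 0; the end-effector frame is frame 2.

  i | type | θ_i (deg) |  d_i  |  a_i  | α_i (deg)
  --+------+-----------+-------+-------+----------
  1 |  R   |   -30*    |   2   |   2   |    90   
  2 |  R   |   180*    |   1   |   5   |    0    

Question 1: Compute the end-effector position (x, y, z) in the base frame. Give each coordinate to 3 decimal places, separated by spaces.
after link 1: o_1 = (1.7321, -1.0000, 2.0000)
after link 2: o_2 = (-3.0981, 0.6340, 2.0000)

-3.098 0.634 2.000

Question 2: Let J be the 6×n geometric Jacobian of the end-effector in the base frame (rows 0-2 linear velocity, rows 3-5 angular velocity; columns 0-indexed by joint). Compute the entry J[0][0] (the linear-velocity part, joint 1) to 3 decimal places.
-0.634

axis z_0 = ẑ; lever o_n−o_0 = (-3.0981,0.6340,2.0000)
cross product → J_v[:, 0] = (-0.6340,-3.0981,0.0000)
J_ω[:, 0] = z_0
entry J[0][0] = -0.6340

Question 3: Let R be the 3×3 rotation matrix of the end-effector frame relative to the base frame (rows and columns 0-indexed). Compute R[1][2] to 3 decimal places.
-0.866

End-effector z-axis (col 2 of R) = (-0.5000,-0.8660,0.0000)
R[1][2] = -0.8660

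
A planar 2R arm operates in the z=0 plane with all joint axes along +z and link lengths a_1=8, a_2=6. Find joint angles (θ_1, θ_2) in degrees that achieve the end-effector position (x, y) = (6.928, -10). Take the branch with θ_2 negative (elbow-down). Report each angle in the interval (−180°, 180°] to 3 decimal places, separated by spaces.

-30.000 -60.002

cos θ_2 = (147.9972−8²−6²)/(2·8·6) = 0.5000; θ_2 = -60.0019° (elbow-down)
β = atan2(-10.0000,6.9280) = -55.2858°; ψ = atan2(-5.1963,10.9998) = -25.2858°
θ_1 = β − ψ = -30.0000°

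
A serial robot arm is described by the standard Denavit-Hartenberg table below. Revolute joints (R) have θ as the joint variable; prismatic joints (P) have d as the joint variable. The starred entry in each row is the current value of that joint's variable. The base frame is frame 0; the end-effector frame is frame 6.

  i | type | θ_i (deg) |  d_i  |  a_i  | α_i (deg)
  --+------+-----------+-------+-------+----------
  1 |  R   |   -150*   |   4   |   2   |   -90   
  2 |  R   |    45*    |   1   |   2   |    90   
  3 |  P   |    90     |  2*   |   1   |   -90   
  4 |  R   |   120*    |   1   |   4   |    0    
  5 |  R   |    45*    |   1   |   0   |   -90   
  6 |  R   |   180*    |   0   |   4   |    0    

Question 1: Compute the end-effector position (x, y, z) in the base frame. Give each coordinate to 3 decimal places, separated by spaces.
after link 1: o_1 = (-1.7321, -1.0000, 4.0000)
after link 2: o_2 = (-2.4568, -2.5731, 2.5858)
after link 3: o_3 = (-3.1815, -4.1463, 4.0000)
after link 4: o_4 = (-1.4478, -0.8359, 2.2576)
after link 5: o_5 = (-0.8355, -0.4824, 2.9647)
after link 6: o_6 = (0.4624, -4.1945, 3.6968)

0.462 -4.194 3.697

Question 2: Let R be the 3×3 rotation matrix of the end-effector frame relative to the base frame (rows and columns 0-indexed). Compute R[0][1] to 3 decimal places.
End-effector y-axis (col 1 of R) = (0.6124,0.3536,0.7071)
R[0][1] = 0.6124

0.612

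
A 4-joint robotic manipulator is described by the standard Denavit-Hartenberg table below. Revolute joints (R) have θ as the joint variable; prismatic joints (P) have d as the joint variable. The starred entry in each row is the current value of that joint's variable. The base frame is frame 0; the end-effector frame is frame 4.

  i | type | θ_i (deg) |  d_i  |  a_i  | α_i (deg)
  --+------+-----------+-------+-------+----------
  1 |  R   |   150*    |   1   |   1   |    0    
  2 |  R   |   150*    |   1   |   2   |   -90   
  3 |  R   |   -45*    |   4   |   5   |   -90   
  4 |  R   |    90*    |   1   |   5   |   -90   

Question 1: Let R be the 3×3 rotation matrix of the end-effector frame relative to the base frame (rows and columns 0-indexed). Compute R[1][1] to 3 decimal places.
End-effector y-axis (col 1 of R) = (-0.3536,0.6124,0.7071)
R[1][1] = 0.6124

0.612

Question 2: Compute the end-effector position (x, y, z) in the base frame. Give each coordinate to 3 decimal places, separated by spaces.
after link 1: o_1 = (-0.8660, 0.5000, 1.0000)
after link 2: o_2 = (0.1340, -1.2321, 2.0000)
after link 3: o_3 = (5.3658, -2.2939, 5.5355)
after link 4: o_4 = (1.3893, -5.4063, 4.8284)

1.389 -5.406 4.828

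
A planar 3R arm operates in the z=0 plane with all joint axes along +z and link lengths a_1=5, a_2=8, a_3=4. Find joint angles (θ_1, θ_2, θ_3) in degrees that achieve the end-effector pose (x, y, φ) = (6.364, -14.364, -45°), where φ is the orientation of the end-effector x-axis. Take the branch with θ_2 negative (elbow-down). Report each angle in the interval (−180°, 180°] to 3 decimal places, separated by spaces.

wrist centre = target − a_3·(cos φ, sin φ) = (3.5356, -11.5356)
cos θ_2 = (145.5697−5²−8²)/(2·5·8) = 0.7071; θ_2 = -44.9988° (elbow-down)
β = atan2(-11.5356,3.5356) = -72.9601°; ψ = atan2(-5.6567,10.6570) = -27.9594°
θ_1 = β − ψ = -45.0006°
θ_3 = φ − θ_1 − θ_2 = 44.9994° (wrapped to (-180°,180°])

-45.001 -44.999 44.999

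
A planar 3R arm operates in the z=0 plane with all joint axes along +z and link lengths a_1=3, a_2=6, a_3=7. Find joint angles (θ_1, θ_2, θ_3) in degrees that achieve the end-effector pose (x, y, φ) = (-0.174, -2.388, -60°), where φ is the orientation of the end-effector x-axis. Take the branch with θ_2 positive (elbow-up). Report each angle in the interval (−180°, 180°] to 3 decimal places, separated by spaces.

wrist centre = target − a_3·(cos φ, sin φ) = (-3.6740, 3.6742)
cos θ_2 = (26.9979−3²−6²)/(2·3·6) = -0.5001; θ_2 = 120.0039° (elbow-up)
β = atan2(3.6742,-3.6740) = 134.9986°; ψ = atan2(5.1959,-0.0004) = 90.0039°
θ_1 = β − ψ = 44.9947°
θ_3 = φ − θ_1 − θ_2 = 135.0014° (wrapped to (-180°,180°])

44.995 120.004 135.001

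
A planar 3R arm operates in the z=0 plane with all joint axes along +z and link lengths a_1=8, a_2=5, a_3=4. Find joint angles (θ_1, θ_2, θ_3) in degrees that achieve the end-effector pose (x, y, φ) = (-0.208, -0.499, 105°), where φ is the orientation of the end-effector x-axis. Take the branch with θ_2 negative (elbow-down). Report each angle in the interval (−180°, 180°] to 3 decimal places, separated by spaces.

wrist centre = target − a_3·(cos φ, sin φ) = (0.8273, -4.3627)
cos θ_2 = (19.7176−8²−5²)/(2·8·5) = -0.8660; θ_2 = -150.0006° (elbow-down)
β = atan2(-4.3627,0.8273) = -79.2628°; ψ = atan2(-2.5000,3.6698) = -34.2633°
θ_1 = β − ψ = -44.9995°
θ_3 = φ − θ_1 − θ_2 = -59.9999° (wrapped to (-180°,180°])

-45.000 -150.001 -60.000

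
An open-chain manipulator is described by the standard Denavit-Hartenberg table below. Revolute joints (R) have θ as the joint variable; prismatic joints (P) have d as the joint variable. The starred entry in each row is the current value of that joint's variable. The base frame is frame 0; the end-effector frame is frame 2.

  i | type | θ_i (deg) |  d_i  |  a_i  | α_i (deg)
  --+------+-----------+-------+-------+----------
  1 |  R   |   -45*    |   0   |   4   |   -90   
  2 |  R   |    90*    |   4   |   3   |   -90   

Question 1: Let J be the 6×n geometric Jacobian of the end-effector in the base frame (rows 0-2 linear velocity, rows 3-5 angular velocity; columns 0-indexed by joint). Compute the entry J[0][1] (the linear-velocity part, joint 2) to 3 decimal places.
-2.121

axis z_1 = (0.7071,0.7071,0.0000); lever o_n−o_1 = (2.8284,2.8284,-3.0000)
cross product → J_v[:, 1] = (-2.1213,2.1213,-0.0000)
J_ω[:, 1] = z_1
entry J[0][1] = -2.1213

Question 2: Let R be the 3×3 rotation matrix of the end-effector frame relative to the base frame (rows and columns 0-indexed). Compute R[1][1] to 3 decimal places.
End-effector y-axis (col 1 of R) = (-0.7071,-0.7071,-0.0000)
R[1][1] = -0.7071

-0.707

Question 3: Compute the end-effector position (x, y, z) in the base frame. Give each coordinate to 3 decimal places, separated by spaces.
after link 1: o_1 = (2.8284, -2.8284, 0.0000)
after link 2: o_2 = (5.6569, 0.0000, -3.0000)

5.657 0.000 -3.000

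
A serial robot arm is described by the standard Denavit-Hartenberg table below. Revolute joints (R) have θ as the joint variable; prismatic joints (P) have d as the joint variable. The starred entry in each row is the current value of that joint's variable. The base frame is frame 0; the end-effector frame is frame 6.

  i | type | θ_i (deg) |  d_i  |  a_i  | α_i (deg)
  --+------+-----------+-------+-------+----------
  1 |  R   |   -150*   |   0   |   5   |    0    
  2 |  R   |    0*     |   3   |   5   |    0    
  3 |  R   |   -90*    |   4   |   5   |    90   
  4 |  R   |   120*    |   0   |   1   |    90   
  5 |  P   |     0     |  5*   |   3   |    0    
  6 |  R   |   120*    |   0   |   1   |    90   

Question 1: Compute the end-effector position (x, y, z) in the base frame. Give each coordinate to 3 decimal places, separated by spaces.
after link 1: o_1 = (-4.3301, -2.5000, 0.0000)
after link 2: o_2 = (-8.6603, -5.0000, 3.0000)
after link 3: o_3 = (-11.1603, -0.6699, 7.0000)
after link 4: o_4 = (-10.9103, -1.1029, 7.8660)
after link 5: o_5 = (-12.3253, 1.3481, 12.9641)
after link 6: o_6 = (-11.7003, 1.9976, 12.5311)

-11.700 1.998 12.531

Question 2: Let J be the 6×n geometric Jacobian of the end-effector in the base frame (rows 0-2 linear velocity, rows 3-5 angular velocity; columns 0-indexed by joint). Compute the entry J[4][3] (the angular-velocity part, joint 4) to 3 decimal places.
0.500

axis z_3 = (0.8660,0.5000,0.0000); lever o_n−o_3 = (-0.5401,2.6675,5.5311)
cross product → J_v[:, 3] = (2.7655,-4.7901,2.5801)
J_ω[:, 3] = z_3
entry J[4][3] = 0.5000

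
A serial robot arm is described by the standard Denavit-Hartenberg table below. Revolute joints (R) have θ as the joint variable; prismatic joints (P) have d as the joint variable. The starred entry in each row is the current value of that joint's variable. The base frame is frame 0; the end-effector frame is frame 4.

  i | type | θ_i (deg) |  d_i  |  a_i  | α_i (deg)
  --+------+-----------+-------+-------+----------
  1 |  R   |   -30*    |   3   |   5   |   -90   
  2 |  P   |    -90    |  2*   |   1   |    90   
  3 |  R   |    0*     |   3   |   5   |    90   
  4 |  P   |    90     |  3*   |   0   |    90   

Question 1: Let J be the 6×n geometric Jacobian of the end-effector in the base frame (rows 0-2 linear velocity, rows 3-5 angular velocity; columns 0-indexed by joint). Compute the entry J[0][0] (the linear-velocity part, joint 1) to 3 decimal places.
1.866

axis z_0 = ẑ; lever o_n−o_0 = (1.2321,-1.8660,9.0000)
cross product → J_v[:, 0] = (1.8660,1.2321,-0.0000)
J_ω[:, 0] = z_0
entry J[0][0] = 1.8660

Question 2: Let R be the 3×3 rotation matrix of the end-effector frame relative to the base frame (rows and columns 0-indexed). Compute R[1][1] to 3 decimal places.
End-effector y-axis (col 1 of R) = (-0.5000,-0.8660,-0.0000)
R[1][1] = -0.8660

-0.866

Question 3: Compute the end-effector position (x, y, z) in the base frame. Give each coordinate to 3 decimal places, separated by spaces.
after link 1: o_1 = (4.3301, -2.5000, 3.0000)
after link 2: o_2 = (5.3301, -0.7679, 4.0000)
after link 3: o_3 = (2.7321, 0.7321, 9.0000)
after link 4: o_4 = (1.2321, -1.8660, 9.0000)

1.232 -1.866 9.000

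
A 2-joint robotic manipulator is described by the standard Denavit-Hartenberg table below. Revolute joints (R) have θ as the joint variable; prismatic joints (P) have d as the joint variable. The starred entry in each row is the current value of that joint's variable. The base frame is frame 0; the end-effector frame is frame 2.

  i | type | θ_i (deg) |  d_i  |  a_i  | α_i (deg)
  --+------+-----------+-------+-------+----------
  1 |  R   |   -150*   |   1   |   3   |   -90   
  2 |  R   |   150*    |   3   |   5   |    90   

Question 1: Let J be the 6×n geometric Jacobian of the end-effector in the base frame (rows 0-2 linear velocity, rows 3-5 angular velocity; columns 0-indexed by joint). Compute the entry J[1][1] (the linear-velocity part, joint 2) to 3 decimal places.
1.250

axis z_1 = (0.5000,-0.8660,0.0000); lever o_n−o_1 = (5.2500,-0.4330,-2.5000)
cross product → J_v[:, 1] = (2.1651,1.2500,4.3301)
J_ω[:, 1] = z_1
entry J[1][1] = 1.2500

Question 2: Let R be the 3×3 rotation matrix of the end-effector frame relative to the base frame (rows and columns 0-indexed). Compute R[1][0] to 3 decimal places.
0.433

End-effector x-axis (col 0 of R) = (0.7500,0.4330,-0.5000)
R[1][0] = 0.4330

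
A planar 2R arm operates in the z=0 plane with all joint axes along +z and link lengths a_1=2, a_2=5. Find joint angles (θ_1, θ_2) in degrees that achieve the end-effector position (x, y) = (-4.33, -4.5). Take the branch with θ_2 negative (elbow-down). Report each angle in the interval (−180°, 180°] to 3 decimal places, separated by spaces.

-89.996 -60.004

cos θ_2 = (38.9989−2²−5²)/(2·2·5) = 0.4999; θ_2 = -60.0036° (elbow-down)
β = atan2(-4.5000,-4.3300) = -133.8970°; ψ = atan2(-4.3303,4.4997) = -43.9007°
θ_1 = β − ψ = -89.9964°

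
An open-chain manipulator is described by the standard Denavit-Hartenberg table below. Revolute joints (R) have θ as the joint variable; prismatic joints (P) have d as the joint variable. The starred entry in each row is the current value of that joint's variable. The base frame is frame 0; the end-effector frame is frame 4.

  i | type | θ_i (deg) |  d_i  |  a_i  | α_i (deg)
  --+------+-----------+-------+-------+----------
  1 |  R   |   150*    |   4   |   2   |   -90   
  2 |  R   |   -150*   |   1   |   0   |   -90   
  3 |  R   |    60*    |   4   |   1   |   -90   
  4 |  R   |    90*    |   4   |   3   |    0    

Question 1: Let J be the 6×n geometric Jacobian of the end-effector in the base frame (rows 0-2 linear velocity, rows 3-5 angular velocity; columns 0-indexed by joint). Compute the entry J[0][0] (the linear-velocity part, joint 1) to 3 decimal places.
axis z_0 = ẑ; lever o_n−o_0 = (-3.4551,4.1495,3.3840)
cross product → J_v[:, 0] = (-4.1495,-3.4551,0.0000)
J_ω[:, 0] = z_0
entry J[0][0] = -4.1495

-4.150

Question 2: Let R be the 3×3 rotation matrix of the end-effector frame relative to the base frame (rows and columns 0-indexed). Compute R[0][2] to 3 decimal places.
-0.400

End-effector z-axis (col 2 of R) = (-0.3995,0.8080,-0.4330)
R[0][2] = -0.3995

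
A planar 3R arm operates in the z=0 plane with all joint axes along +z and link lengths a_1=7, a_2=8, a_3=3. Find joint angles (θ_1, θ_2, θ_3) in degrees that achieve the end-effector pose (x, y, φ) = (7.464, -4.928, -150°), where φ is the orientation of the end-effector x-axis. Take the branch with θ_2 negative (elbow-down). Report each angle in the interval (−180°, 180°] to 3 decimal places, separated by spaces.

wrist centre = target − a_3·(cos φ, sin φ) = (10.0621, -3.4280)
cos θ_2 = (112.9966−7²−8²)/(2·7·8) = -0.0000; θ_2 = -90.0018° (elbow-down)
β = atan2(-3.4280,10.0621) = -18.8132°; ψ = atan2(-8.0000,6.9998) = -48.8151°
θ_1 = β − ψ = 30.0019°
θ_3 = φ − θ_1 − θ_2 = -90.0001° (wrapped to (-180°,180°])

30.002 -90.002 -90.000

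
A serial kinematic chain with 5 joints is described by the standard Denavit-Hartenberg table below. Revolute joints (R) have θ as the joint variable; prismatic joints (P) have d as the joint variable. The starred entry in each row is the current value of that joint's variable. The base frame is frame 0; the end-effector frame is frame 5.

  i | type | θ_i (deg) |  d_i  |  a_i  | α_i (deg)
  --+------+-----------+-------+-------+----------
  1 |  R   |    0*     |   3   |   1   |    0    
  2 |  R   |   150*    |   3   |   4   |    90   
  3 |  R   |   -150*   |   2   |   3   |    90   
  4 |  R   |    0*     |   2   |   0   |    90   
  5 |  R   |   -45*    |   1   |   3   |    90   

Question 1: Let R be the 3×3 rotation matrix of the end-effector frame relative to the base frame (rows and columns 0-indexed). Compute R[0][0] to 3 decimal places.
0.224

End-effector x-axis (col 0 of R) = (0.2241,-0.1294,-0.9659)
R[0][0] = 0.2241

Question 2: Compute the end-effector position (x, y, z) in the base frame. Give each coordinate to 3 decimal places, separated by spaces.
after link 1: o_1 = (1.0000, 0.0000, 3.0000)
after link 2: o_2 = (-2.4641, 2.0000, 6.0000)
after link 3: o_3 = (0.7859, 2.4330, 4.5000)
after link 4: o_4 = (1.6519, 1.9330, 6.2321)
after link 5: o_5 = (1.8244, 0.6788, 3.3343)

1.824 0.679 3.334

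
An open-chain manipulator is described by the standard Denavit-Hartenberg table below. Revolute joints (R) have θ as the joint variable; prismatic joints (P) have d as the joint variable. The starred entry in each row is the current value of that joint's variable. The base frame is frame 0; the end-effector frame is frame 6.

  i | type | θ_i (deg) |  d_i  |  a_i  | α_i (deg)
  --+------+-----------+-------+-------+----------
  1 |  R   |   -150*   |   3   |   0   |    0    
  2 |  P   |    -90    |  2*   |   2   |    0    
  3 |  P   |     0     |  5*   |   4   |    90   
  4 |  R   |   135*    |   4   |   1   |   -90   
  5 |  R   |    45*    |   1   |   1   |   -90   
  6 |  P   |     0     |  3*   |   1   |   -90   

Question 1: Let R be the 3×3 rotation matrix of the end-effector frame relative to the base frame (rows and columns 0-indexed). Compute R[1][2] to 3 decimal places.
End-effector z-axis (col 2 of R) = (-0.3536,0.6124,0.7071)
R[1][2] = 0.6124

0.612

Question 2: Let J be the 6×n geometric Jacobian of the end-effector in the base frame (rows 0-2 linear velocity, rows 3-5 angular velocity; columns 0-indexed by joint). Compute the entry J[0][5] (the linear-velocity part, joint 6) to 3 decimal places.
prismatic axis z_5 = (-0.8624,0.0795,-0.5000)
J_v[:, 5] = z_5; J_ω[:, 5] = (0,0,0)
entry J[0][5] = -0.8624

-0.862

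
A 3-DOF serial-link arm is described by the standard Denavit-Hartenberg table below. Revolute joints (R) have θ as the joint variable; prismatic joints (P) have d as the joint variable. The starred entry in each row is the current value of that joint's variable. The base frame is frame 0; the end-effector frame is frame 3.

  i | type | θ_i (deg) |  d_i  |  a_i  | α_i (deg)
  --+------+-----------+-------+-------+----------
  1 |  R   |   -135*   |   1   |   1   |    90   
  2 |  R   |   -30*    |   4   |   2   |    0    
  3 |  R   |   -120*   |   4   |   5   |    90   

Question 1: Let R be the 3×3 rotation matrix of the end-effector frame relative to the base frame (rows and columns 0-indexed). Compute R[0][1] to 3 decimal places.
End-effector y-axis (col 1 of R) = (-0.7071,0.7071,0.0000)
R[0][1] = -0.7071

-0.707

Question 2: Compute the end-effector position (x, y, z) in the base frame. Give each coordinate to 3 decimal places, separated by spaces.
after link 1: o_1 = (-0.7071, -0.7071, 1.0000)
after link 2: o_2 = (-4.7603, 0.8966, 0.0000)
after link 3: o_3 = (-4.5268, 6.7869, -2.5000)

-4.527 6.787 -2.500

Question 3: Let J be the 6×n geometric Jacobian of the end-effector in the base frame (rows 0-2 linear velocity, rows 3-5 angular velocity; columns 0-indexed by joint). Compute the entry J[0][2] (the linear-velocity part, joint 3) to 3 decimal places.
-1.768

axis z_2 = (-0.7071,0.7071,0.0000); lever o_n−o_2 = (0.2334,5.8903,-2.5000)
cross product → J_v[:, 2] = (-1.7678,-1.7678,-4.3301)
J_ω[:, 2] = z_2
entry J[0][2] = -1.7678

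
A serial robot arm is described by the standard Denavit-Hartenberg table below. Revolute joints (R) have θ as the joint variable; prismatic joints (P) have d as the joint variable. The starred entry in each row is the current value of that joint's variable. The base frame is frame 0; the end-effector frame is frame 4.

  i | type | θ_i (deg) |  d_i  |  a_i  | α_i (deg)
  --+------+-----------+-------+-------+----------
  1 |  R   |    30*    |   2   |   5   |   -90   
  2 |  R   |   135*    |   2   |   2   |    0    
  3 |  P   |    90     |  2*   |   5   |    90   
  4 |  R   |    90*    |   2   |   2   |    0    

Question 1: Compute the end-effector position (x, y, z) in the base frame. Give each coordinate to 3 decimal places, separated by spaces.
after link 1: o_1 = (4.3301, 2.5000, 2.0000)
after link 2: o_2 = (2.1054, 3.5249, 0.5858)
after link 3: o_3 = (-1.9565, 3.4892, 4.1213)
after link 4: o_4 = (-4.1812, 4.5142, 2.7071)

-4.181 4.514 2.707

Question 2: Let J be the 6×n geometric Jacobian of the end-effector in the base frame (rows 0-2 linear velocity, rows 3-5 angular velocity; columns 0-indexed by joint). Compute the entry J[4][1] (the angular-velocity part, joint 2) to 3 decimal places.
axis z_1 = (-0.5000,0.8660,0.0000); lever o_n−o_1 = (-8.5114,2.0142,0.7071)
cross product → J_v[:, 1] = (0.6124,0.3536,6.3640)
J_ω[:, 1] = z_1
entry J[4][1] = 0.8660

0.866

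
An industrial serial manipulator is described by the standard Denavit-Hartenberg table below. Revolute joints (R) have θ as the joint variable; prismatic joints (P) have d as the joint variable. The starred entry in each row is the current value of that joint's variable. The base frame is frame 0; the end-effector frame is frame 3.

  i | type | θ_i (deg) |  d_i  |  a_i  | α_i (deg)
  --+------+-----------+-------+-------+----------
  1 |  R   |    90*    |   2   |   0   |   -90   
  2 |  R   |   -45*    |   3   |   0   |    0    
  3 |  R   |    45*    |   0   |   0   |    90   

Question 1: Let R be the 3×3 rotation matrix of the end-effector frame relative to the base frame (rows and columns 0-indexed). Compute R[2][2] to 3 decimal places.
1.000

End-effector z-axis (col 2 of R) = (-0.0000,0.0000,1.0000)
R[2][2] = 1.0000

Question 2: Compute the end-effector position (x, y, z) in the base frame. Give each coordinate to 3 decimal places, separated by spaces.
-3.000 0.000 2.000

after link 1: o_1 = (0.0000, 0.0000, 2.0000)
after link 2: o_2 = (-3.0000, 0.0000, 2.0000)
after link 3: o_3 = (-3.0000, 0.0000, 2.0000)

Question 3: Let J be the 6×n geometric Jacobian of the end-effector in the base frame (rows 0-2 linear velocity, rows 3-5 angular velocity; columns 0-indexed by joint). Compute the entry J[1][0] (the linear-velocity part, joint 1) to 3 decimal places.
axis z_0 = ẑ; lever o_n−o_0 = (-3.0000,0.0000,2.0000)
cross product → J_v[:, 0] = (-0.0000,-3.0000,0.0000)
J_ω[:, 0] = z_0
entry J[1][0] = -3.0000

-3.000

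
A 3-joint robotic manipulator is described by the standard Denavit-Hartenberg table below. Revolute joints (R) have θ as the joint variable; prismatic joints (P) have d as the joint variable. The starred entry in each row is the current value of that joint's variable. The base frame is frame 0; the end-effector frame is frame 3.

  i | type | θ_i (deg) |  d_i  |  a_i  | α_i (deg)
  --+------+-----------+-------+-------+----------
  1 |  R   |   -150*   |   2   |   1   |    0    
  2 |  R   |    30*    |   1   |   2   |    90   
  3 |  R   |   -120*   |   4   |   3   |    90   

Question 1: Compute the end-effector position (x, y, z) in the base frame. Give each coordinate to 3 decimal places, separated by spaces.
after link 1: o_1 = (-0.8660, -0.5000, 2.0000)
after link 2: o_2 = (-1.8660, -2.2321, 3.0000)
after link 3: o_3 = (-4.5801, 1.0670, 0.4019)

-4.580 1.067 0.402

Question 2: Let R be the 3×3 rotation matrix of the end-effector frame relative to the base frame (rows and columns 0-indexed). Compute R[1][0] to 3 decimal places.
End-effector x-axis (col 0 of R) = (0.2500,0.4330,-0.8660)
R[1][0] = 0.4330

0.433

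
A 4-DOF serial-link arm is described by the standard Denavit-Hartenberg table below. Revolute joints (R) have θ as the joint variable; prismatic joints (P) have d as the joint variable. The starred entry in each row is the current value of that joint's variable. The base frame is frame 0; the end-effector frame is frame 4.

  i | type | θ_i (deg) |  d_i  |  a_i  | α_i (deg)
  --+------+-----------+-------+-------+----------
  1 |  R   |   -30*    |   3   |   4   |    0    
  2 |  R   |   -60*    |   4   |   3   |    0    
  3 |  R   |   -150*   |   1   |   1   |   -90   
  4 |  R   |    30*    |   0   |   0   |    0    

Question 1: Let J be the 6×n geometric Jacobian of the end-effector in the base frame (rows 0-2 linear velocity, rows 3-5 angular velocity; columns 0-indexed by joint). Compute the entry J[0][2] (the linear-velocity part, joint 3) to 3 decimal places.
-0.866

axis z_2 = (0.0000,0.0000,1.0000); lever o_n−o_2 = (-0.5000,0.8660,1.0000)
cross product → J_v[:, 2] = (-0.8660,-0.5000,0.0000)
J_ω[:, 2] = z_2
entry J[0][2] = -0.8660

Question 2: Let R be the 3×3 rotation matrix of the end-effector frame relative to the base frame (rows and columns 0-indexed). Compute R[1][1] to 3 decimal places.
-0.433

End-effector y-axis (col 1 of R) = (0.2500,-0.4330,-0.8660)
R[1][1] = -0.4330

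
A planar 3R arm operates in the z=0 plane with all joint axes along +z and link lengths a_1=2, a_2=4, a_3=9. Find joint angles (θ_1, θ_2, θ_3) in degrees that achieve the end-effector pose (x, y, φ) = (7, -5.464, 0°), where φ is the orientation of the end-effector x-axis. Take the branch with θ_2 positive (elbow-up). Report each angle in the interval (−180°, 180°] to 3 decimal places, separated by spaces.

wrist centre = target − a_3·(cos φ, sin φ) = (-2.0000, -5.4640)
cos θ_2 = (33.8553−2²−4²)/(2·2·4) = 0.8660; θ_2 = 30.0080° (elbow-up)
β = atan2(-5.4640,-2.0000) = -110.1043°; ψ = atan2(2.0005,5.4638) = 20.1093°
θ_1 = β − ψ = -130.2135°
θ_3 = φ − θ_1 − θ_2 = 100.2056° (wrapped to (-180°,180°])

-130.214 30.008 100.206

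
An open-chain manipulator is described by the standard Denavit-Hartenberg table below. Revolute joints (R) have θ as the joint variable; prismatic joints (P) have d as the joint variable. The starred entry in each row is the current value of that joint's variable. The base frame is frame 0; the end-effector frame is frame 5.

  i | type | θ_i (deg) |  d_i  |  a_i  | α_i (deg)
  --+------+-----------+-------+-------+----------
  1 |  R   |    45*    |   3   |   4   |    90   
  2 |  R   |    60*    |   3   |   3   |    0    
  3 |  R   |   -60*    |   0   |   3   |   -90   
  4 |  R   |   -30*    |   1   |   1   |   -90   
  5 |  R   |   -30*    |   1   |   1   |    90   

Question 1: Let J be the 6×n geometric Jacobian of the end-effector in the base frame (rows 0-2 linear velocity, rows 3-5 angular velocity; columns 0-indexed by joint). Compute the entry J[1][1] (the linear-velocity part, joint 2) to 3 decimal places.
-2.898

axis z_1 = (0.7071,-0.7071,0.0000); lever o_n−o_1 = (6.8469,2.5095,4.0981)
cross product → J_v[:, 1] = (-2.8978,-2.8978,6.6160)
J_ω[:, 1] = z_1
entry J[1][1] = -2.8978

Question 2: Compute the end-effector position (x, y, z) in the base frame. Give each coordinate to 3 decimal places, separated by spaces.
9.675 5.338 7.098

after link 1: o_1 = (2.8284, 2.8284, 3.0000)
after link 2: o_2 = (6.0104, 1.7678, 5.5981)
after link 3: o_3 = (8.1317, 3.8891, 5.5981)
after link 4: o_4 = (9.0977, 4.1479, 6.5981)
after link 5: o_5 = (9.6754, 5.3380, 7.0981)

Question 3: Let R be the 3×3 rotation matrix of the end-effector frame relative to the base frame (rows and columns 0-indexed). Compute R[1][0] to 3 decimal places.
End-effector x-axis (col 0 of R) = (0.8365,0.2241,0.5000)
R[1][0] = 0.2241

0.224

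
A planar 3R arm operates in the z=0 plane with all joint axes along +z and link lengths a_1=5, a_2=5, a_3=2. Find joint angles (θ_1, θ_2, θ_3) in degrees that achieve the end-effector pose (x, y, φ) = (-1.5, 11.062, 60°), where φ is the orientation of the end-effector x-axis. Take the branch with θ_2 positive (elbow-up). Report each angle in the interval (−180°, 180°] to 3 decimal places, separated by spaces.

89.996 30.008 -60.004

wrist centre = target − a_3·(cos φ, sin φ) = (-2.5000, 9.3299)
cos θ_2 = (93.2980−5²−5²)/(2·5·5) = 0.8660; θ_2 = 30.0076° (elbow-up)
β = atan2(9.3299,-2.5000) = 105.0003°; ψ = atan2(2.5006,9.3298) = 15.0038°
θ_1 = β − ψ = 89.9965°
θ_3 = φ − θ_1 − θ_2 = -60.0041° (wrapped to (-180°,180°])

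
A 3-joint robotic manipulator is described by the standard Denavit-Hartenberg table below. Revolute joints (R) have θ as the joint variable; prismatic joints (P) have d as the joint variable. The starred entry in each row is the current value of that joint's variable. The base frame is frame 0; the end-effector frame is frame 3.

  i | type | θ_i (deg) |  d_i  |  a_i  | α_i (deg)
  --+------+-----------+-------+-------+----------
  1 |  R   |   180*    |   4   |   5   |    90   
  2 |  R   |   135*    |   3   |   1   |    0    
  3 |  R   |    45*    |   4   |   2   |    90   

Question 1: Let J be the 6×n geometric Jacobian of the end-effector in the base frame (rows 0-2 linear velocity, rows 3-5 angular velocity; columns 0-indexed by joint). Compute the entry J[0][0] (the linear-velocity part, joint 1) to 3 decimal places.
axis z_0 = ẑ; lever o_n−o_0 = (-2.2929,7.0000,4.7071)
cross product → J_v[:, 0] = (-7.0000,-2.2929,0.0000)
J_ω[:, 0] = z_0
entry J[0][0] = -7.0000

-7.000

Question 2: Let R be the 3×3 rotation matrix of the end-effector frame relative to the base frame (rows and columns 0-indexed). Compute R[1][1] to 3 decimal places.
1.000

End-effector y-axis (col 1 of R) = (0.0000,1.0000,0.0000)
R[1][1] = 1.0000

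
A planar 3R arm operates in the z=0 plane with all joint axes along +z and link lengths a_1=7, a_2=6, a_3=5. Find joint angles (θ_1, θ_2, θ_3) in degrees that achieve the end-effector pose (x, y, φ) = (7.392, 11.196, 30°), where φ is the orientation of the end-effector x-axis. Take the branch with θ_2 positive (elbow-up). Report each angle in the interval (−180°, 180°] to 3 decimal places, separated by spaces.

wrist centre = target − a_3·(cos φ, sin φ) = (3.0619, 8.6960)
cos θ_2 = (84.9955−7²−6²)/(2·7·6) = -0.0001; θ_2 = 90.0031° (elbow-up)
β = atan2(8.6960,3.0619) = 70.6028°; ψ = atan2(6.0000,6.9997) = 40.6026°
θ_1 = β − ψ = 30.0002°
θ_3 = φ − θ_1 − θ_2 = -90.0032° (wrapped to (-180°,180°])

30.000 90.003 -90.003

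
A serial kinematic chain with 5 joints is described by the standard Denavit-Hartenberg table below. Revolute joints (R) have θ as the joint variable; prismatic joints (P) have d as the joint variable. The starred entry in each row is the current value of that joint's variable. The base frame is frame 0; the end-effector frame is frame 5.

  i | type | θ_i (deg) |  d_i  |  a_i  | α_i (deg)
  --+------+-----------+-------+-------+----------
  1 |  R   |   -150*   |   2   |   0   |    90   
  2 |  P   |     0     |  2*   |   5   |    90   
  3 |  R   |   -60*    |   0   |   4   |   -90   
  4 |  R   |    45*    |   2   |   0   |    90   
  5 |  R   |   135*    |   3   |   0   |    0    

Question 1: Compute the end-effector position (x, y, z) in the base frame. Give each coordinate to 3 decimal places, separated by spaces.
after link 1: o_1 = (0.0000, 0.0000, 2.0000)
after link 2: o_2 = (-5.3301, -0.7679, 2.0000)
after link 3: o_3 = (-5.3301, -4.7679, 2.0000)
after link 4: o_4 = (-7.3301, -4.7679, 2.0000)
after link 5: o_5 = (-7.3301, -6.8893, -0.1213)

-7.330 -6.889 -0.121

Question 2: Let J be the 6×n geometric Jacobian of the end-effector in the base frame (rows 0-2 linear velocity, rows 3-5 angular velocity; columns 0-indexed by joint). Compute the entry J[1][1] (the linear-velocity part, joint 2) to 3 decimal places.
0.866

prismatic axis z_1 = (-0.5000,0.8660,0.0000)
J_v[:, 1] = z_1; J_ω[:, 1] = (0,0,0)
entry J[1][1] = 0.8660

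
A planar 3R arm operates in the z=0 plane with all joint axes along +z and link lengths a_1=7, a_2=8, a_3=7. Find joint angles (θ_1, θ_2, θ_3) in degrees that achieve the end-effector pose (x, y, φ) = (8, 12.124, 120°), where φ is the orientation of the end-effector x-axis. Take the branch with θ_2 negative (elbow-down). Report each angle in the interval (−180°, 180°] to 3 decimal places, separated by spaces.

wrist centre = target − a_3·(cos φ, sin φ) = (11.5000, 6.0618)
cos θ_2 = (168.9957−7²−8²)/(2·7·8) = 0.5000; θ_2 = -60.0025° (elbow-down)
β = atan2(6.0618,11.5000) = 27.7944°; ψ = atan2(-6.9284,10.9997) = -32.2056°
θ_1 = β − ψ = 60.0000°
θ_3 = φ − θ_1 − θ_2 = 120.0025° (wrapped to (-180°,180°])

60.000 -60.003 120.003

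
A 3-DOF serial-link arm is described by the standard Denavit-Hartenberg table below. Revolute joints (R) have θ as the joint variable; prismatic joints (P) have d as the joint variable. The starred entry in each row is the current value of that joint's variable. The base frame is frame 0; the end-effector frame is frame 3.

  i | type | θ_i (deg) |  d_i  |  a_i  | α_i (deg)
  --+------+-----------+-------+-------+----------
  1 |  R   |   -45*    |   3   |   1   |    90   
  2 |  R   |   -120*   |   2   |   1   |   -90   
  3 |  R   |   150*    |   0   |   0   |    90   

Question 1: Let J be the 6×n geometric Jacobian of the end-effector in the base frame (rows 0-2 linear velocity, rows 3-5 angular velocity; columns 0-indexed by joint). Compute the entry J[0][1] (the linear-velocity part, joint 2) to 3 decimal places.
axis z_1 = (-0.7071,-0.7071,0.0000); lever o_n−o_1 = (-1.7678,-1.0607,-0.8660)
cross product → J_v[:, 1] = (0.6124,-0.6124,-0.5000)
J_ω[:, 1] = z_1
entry J[0][1] = 0.6124

0.612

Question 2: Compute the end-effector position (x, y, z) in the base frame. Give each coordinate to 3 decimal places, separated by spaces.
-1.061 -1.768 2.134

after link 1: o_1 = (0.7071, -0.7071, 3.0000)
after link 2: o_2 = (-1.0607, -1.7678, 2.1340)
after link 3: o_3 = (-1.0607, -1.7678, 2.1340)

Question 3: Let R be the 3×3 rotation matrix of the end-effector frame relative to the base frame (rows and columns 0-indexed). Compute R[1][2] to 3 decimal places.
0.789

End-effector z-axis (col 2 of R) = (0.4356,0.7891,-0.4330)
R[1][2] = 0.7891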